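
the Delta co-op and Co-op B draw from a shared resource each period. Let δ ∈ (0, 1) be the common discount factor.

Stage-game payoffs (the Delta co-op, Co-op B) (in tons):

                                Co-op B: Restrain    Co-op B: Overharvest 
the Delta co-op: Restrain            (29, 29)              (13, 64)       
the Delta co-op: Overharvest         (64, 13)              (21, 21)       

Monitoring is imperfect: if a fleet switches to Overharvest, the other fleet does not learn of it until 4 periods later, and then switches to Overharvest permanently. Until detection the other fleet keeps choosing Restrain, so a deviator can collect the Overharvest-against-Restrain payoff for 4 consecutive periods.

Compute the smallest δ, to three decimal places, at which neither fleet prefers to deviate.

Deviating for the 4 undetected periods gains 64−29 = 35 per period over cooperation, then loses 29−21 = 8 per period forever once punishment starts.
Gain: 35(1 + δ + … + δ^3); loss: 8·δ^4/(1−δ).
No profitable deviation ⇔ 35(1−δ^4) ≤ 8·δ^4, i.e. δ^4 ≥ 35/(35+8) = 35/43.
Hence δ ≥ (35/43)^(1/4) ≈ 0.950.

0.950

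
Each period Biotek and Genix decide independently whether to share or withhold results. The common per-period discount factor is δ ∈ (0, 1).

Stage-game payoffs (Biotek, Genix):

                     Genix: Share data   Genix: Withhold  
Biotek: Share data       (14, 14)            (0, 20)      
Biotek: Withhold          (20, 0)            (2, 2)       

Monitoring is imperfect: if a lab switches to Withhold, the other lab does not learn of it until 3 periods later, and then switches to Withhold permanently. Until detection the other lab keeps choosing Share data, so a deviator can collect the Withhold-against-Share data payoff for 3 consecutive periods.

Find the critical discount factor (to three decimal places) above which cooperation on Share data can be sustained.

Deviating for the 3 undetected periods gains 20−14 = 6 per period over cooperation, then loses 14−2 = 12 per period forever once punishment starts.
Gain: 6(1 + δ + … + δ^2); loss: 12·δ^3/(1−δ).
No profitable deviation ⇔ 6(1−δ^3) ≤ 12·δ^3, i.e. δ^3 ≥ 6/(6+12) = 1/3.
Hence δ ≥ (1/3)^(1/3) ≈ 0.693.

0.693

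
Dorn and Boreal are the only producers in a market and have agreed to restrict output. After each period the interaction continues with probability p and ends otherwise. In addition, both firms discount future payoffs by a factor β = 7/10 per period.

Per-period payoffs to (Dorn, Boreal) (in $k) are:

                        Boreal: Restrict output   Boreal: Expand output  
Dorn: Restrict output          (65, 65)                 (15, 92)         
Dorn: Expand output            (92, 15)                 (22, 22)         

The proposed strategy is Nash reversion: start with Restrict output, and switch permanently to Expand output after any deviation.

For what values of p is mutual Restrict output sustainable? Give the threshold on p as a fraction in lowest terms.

Expected continuation weight on next period's payoff is β·p = 7/10·p, which plays the role of the discount factor.
Cooperation requires 7/10·p ≥ (92−65)/(92−22) = 27/70, hence p ≥ 27/49.

27/49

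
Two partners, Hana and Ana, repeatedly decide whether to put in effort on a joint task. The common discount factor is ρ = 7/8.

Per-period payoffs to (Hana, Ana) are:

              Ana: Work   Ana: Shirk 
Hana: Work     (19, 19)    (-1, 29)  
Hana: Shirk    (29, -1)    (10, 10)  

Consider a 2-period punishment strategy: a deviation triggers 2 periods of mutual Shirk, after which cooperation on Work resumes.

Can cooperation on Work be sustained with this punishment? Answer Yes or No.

Comparing payoff streams over the 3 periods until play realigns: cooperate → 19(1+ρ+…+ρ^2); deviate → 29 + 10(ρ+…+ρ^2).
Cooperation is sustained iff (19−10)(ρ+…+ρ^2) ≥ 29−19.
ρ+…+ρ^2 = 7/8·(1−(7/8)^2)/(1−7/8) = 1.6406, and (29−19)/(19−10) = 1.1111.
1.6406 ≥ 1.1111, so cooperation is sustainable.

Yes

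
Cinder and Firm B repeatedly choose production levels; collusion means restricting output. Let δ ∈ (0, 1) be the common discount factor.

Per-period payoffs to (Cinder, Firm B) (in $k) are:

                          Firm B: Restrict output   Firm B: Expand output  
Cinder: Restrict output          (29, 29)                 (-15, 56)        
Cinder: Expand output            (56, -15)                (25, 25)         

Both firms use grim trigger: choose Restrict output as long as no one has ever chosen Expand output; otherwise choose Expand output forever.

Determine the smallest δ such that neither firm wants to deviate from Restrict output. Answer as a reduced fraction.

27/31

29/(1−δ) ≥ 56 + 25δ/(1−δ)
29 ≥ 56 − 31δ
δ ≥ 27/31.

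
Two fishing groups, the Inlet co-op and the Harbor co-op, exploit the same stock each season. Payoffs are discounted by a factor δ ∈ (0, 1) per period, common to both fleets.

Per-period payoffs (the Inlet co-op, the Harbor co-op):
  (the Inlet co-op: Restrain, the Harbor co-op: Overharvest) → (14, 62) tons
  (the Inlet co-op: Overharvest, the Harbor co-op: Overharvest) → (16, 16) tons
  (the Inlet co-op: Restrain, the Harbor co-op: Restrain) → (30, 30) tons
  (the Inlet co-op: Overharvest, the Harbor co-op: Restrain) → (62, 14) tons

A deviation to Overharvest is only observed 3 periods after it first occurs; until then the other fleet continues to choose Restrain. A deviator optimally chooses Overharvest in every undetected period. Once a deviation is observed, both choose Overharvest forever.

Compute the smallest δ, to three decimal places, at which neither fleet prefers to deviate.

0.886

Deviating for the 3 undetected periods gains 62−30 = 32 per period over cooperation, then loses 30−16 = 14 per period forever once punishment starts.
Gain: 32(1 + δ + … + δ^2); loss: 14·δ^3/(1−δ).
No profitable deviation ⇔ 32(1−δ^3) ≤ 14·δ^3, i.e. δ^3 ≥ 32/(32+14) = 16/23.
Hence δ ≥ (16/23)^(1/3) ≈ 0.886.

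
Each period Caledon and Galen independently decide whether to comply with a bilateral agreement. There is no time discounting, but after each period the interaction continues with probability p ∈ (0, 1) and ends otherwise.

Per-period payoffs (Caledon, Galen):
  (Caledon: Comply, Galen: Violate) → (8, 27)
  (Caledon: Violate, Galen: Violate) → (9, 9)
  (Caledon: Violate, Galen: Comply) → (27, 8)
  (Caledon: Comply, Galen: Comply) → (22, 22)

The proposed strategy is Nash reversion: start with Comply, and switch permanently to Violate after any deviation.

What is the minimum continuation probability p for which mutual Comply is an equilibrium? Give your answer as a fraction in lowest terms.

Expected cooperation value is 22 + p·22 + p²·22 + … = 22/(1−p); deviation gives 27 + p·9/(1−p).
22 ≥ 27(1−p) + 9p ⇒ 18p ≥ 5 ⇒ p ≥ 5/18.

5/18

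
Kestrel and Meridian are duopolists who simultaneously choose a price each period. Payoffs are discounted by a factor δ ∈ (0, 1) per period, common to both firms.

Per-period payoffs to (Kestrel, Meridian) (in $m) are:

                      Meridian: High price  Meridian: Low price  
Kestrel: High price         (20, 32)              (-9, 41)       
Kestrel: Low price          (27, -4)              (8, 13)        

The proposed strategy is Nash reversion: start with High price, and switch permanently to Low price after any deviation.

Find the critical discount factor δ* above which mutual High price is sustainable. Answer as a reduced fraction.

7/19

For Kestrel: deviation gain 27−20 = 7, per-period punishment loss 20−8 = 12. IC gives δ ≥ 7/19.
For Meridian: gain 9, loss 19 per period, so δ ≥ 9/28.
The tighter constraint is Kestrel's, so cooperation needs δ ≥ 7/19.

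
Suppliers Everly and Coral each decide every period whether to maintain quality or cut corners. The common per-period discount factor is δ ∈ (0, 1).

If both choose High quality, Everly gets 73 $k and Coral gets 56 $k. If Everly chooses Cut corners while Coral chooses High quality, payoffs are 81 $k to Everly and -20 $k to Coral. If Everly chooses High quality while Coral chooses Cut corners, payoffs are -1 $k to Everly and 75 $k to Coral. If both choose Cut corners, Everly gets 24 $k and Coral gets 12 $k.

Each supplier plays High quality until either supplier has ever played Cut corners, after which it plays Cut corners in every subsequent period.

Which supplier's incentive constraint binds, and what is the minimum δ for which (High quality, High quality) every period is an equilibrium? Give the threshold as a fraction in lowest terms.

Everly's threshold: (81−73)/(81−24) = 8/57.
Coral's threshold: (75−56)/(75−12) = 19/63.
8/57 < 19/63, so Coral binds and δ* = 19/63.

Coral; δ ≥ 19/63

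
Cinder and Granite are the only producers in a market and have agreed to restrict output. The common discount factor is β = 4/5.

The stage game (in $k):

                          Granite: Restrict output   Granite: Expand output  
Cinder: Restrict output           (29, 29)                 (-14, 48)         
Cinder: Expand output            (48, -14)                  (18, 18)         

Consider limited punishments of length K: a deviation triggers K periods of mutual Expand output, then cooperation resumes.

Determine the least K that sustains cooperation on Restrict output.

3

Need Σ_{k=1}^{K} β^k ≥ (48−29)/(29−18) = 1.7273 at β = 4/5.
At K = 2 the sum is 1.4400 < 1.7273; at K = 3 it is 1.9520 ≥ 1.7273.
So the minimum punishment length is K = 3.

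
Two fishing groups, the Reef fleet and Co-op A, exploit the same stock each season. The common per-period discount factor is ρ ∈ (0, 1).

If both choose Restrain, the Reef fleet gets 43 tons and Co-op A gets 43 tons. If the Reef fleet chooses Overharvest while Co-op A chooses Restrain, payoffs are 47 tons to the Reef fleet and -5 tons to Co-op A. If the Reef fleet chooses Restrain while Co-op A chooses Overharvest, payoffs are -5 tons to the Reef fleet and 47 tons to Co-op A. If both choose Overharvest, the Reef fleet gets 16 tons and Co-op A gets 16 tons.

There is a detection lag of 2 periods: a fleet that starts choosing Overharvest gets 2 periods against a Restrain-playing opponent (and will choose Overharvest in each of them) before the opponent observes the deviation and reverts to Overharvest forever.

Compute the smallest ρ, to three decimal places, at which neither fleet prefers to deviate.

0.359

Deviating for the 2 undetected periods gains 47−43 = 4 per period over cooperation, then loses 43−16 = 27 per period forever once punishment starts.
Gain: 4(1 + ρ + … + ρ^1); loss: 27·ρ^2/(1−ρ).
No profitable deviation ⇔ 4(1−ρ^2) ≤ 27·ρ^2, i.e. ρ^2 ≥ 4/(4+27) = 4/31.
Hence ρ ≥ (4/31)^(1/2) ≈ 0.359.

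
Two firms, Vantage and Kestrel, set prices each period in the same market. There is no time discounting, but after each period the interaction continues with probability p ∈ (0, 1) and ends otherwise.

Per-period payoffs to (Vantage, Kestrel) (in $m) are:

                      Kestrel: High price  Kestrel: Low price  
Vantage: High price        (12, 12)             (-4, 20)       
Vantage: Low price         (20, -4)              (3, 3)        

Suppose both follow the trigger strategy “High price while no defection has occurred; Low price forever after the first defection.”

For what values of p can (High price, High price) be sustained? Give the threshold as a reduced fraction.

Expected cooperation value is 12 + p·12 + p²·12 + … = 12/(1−p); deviation gives 20 + p·3/(1−p).
12 ≥ 20(1−p) + 3p ⇒ 17p ≥ 8 ⇒ p ≥ 8/17.

8/17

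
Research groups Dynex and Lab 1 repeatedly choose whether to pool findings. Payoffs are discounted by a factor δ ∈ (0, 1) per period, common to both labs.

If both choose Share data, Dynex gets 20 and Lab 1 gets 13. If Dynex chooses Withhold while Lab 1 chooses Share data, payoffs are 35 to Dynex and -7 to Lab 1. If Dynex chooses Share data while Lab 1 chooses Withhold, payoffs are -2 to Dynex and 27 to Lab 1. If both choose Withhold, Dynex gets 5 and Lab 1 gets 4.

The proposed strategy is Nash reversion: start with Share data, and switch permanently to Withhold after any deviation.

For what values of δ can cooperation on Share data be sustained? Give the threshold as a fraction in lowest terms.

14/23

For Dynex: deviation gain 35−20 = 15, per-period punishment loss 20−5 = 15. IC gives δ ≥ 15/30 = 1/2.
For Lab 1: gain 14, loss 9 per period, so δ ≥ 14/23.
The tighter constraint is Lab 1's, so cooperation needs δ ≥ 14/23.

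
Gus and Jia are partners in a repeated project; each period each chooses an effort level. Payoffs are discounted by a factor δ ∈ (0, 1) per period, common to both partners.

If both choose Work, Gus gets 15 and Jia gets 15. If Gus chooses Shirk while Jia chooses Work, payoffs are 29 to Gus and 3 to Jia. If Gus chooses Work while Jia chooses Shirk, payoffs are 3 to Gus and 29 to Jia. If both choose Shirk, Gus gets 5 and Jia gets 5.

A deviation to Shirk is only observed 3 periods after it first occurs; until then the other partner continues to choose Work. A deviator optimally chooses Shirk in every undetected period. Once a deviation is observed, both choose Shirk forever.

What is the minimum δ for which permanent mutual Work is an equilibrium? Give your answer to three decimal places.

0.836

The best deviation is to choose Shirk for all 3 undetected periods, earning 29 each, then 5 forever once detected.
Deviation value: 29(1−δ^3)/(1−δ) + 5δ^3/(1−δ); cooperation value: 15/(1−δ).
IC: 15 ≥ 29(1−δ^3) + 5δ^3 = 29 − 24δ^3.
So δ^3 ≥ 14/24 = 7/12, giving δ ≥ (7/12)^(1/3) ≈ 0.836.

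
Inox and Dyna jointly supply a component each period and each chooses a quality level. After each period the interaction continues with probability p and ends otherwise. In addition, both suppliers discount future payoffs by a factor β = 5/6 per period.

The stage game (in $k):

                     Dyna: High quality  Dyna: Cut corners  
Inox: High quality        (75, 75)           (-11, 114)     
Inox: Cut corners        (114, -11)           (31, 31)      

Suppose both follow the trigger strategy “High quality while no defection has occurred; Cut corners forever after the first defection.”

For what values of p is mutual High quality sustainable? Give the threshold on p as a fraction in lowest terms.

234/415

Expected continuation weight on next period's payoff is β·p = 5/6·p, which plays the role of the discount factor.
Cooperation requires 5/6·p ≥ (114−75)/(114−31) = 39/83, hence p ≥ 234/415.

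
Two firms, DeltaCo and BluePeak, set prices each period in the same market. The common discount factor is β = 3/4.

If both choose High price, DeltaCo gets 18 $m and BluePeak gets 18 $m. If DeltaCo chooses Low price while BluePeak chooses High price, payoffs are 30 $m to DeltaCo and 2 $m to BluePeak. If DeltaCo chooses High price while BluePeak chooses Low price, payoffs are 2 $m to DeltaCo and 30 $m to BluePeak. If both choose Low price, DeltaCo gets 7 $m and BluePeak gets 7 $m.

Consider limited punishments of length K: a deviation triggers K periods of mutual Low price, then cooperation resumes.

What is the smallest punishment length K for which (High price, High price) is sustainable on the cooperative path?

IC: β(1−β^K)/(1−β) ≥ (30−18)/(18−7) = 12/11.
With β = 3/4: need 1 − β^K ≥ 12/11·(1−3/4)/(3/4), i.e. β^K ≤ 0.6364.
Since (3/4)^1 = 0.7500 and (3/4)^2 = 0.5625, the smallest such K is 2.

2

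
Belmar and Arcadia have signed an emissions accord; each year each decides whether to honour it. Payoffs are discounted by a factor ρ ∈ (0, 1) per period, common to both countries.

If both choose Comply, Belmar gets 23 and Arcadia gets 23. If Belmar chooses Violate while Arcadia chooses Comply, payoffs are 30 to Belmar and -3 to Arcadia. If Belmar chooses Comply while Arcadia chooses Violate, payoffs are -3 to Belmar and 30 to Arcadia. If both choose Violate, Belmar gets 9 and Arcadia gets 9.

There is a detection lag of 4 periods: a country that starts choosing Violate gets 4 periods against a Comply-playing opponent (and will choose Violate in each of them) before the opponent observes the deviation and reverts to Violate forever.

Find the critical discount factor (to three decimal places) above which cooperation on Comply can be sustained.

The best deviation is to choose Violate for all 4 undetected periods, earning 30 each, then 9 forever once detected.
Deviation value: 30(1−ρ^4)/(1−ρ) + 9ρ^4/(1−ρ); cooperation value: 23/(1−ρ).
IC: 23 ≥ 30(1−ρ^4) + 9ρ^4 = 30 − 21ρ^4.
So ρ^4 ≥ 7/21 = 1/3, giving ρ ≥ (1/3)^(1/4) ≈ 0.760.

0.760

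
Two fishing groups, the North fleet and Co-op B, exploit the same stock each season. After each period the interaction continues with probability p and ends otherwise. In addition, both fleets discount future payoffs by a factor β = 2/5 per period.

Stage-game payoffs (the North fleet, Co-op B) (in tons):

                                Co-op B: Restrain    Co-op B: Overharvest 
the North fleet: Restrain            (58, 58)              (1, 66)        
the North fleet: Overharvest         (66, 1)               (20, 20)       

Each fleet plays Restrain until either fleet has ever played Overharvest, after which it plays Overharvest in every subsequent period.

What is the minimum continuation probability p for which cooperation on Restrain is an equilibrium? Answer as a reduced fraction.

With continuation probability p and discount β, the effective per-period discount factor is βp.
Grim-trigger IC: βp ≥ (66−58)/(66−20) = 4/23.
So p ≥ (4/23)/(2/5) = 10/23.

10/23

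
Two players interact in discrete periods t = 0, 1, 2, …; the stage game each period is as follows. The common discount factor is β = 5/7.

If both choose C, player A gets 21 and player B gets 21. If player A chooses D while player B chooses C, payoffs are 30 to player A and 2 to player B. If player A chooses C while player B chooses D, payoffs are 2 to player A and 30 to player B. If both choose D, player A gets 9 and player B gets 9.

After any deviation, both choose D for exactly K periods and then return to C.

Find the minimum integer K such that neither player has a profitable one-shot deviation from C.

2

IC: β(1−β^K)/(1−β) ≥ (30−21)/(21−9) = 3/4.
With β = 5/7: need 1 − β^K ≥ 3/4·(1−5/7)/(5/7), i.e. β^K ≤ 0.7000.
Since (5/7)^1 = 0.7143 and (5/7)^2 = 0.5102, the smallest such K is 2.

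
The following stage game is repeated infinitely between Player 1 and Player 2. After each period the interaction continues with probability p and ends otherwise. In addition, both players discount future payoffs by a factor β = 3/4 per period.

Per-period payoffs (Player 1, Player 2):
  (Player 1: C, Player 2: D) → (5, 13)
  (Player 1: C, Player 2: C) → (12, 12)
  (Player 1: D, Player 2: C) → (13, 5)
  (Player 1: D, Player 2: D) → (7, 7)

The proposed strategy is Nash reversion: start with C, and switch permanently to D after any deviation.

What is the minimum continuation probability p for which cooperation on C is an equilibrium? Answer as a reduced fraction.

Expected continuation weight on next period's payoff is β·p = 3/4·p, which plays the role of the discount factor.
Cooperation requires 3/4·p ≥ (13−12)/(13−7) = 1/6, hence p ≥ 2/9.

2/9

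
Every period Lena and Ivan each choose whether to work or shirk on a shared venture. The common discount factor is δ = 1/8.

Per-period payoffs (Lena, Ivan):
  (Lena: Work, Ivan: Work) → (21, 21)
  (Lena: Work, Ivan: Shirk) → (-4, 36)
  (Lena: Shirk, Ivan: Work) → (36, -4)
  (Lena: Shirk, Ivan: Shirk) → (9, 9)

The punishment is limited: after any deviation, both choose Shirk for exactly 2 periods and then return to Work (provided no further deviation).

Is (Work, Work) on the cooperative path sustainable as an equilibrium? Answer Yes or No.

IC: δ+…+δ^2 ≥ (36−21)/(21−9) = 5/4.
At δ = 1/8: partial sum = 0.1406 < 1.2500. Cooperation not sustainable.

No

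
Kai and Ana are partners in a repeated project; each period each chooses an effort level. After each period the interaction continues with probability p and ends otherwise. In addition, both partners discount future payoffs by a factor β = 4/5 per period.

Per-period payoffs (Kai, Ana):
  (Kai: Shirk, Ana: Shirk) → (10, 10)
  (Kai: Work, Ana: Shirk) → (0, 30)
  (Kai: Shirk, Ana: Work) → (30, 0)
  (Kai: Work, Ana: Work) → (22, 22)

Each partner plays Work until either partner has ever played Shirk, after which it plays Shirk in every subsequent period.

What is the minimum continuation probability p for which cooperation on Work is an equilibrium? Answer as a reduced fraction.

Expected continuation weight on next period's payoff is β·p = 4/5·p, which plays the role of the discount factor.
Cooperation requires 4/5·p ≥ (30−22)/(30−10) = 2/5, hence p ≥ 1/2.

1/2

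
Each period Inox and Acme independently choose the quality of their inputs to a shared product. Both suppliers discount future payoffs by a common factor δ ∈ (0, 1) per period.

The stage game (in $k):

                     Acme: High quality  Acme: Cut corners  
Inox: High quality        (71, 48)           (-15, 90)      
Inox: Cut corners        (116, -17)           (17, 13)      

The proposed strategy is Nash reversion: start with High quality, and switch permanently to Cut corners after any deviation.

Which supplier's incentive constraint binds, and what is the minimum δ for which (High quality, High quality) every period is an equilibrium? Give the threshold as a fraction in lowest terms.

Acme; δ ≥ 6/11

Inox: cooperation gives 71 each period; deviation gives 116 once then 17 forever.
  71/(1−δ) ≥ 116 + 17δ/(1−δ) ⇒ δ ≥ 45/99 = 5/11.
Acme: cooperation gives 48 each period; deviation gives 90 once then 13 forever.
  δ ≥ 42/77 = 6/11.
Both must hold, so the binding constraint is Acme's: δ ≥ 6/11.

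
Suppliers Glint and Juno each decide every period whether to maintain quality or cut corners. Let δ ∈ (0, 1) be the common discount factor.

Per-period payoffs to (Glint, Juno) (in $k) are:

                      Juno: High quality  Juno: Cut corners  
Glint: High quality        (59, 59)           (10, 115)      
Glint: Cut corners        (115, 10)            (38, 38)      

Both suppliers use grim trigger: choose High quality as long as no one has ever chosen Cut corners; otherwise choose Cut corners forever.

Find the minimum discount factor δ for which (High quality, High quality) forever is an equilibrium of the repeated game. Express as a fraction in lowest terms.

8/11

Under grim trigger the critical discount factor is (T−C)/(T−P) with T = 115, C = 59, P = 38.
δ* = (115−59)/(115−38) = 56/77 = 8/11.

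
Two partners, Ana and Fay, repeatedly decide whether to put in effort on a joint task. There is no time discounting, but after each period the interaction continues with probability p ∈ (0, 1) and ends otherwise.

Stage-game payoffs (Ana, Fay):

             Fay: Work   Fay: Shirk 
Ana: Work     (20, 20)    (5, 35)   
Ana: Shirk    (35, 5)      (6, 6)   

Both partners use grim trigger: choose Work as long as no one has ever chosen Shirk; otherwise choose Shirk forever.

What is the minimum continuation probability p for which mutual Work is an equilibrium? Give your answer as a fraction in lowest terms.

Expected cooperation value is 20 + p·20 + p²·20 + … = 20/(1−p); deviation gives 35 + p·6/(1−p).
20 ≥ 35(1−p) + 6p ⇒ 29p ≥ 15 ⇒ p ≥ 15/29.

15/29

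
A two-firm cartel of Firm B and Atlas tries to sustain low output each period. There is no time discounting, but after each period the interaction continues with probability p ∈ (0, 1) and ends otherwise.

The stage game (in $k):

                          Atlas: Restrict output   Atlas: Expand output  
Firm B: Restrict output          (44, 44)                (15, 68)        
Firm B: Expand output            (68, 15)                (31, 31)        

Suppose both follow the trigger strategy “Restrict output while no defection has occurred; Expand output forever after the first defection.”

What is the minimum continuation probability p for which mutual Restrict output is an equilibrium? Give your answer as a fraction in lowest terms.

With no time discounting, the continuation probability p plays the role of the discount factor.
Grim-trigger IC: 44/(1−p) ≥ 68 + 31p/(1−p) ⇒ p ≥ (68−44)/(68−31) = 24/37.

24/37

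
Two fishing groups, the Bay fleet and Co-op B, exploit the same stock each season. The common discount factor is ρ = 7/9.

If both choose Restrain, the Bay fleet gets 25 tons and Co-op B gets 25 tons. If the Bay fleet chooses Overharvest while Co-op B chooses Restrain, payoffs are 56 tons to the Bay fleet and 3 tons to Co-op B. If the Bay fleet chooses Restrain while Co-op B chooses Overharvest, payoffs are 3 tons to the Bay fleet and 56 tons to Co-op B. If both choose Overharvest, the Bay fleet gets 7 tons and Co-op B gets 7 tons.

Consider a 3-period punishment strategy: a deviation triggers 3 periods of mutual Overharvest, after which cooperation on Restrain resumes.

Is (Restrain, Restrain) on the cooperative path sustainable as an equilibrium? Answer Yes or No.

Yes

A one-shot deviation gives 56 now, then 7 for 3 periods, then back to 25.
Gain from deviating: (56−25) today; loss: (25−7) in each of the next 3 periods.
No-deviation condition: (25−7)(ρ+…+ρ^3) ≥ 56−25, i.e. ρ+…+ρ^3 ≥ 31/18.
At ρ = 7/9: ρ+…+ρ^3 = 1.8532 ≥ 1.7222.
So cooperation is sustainable.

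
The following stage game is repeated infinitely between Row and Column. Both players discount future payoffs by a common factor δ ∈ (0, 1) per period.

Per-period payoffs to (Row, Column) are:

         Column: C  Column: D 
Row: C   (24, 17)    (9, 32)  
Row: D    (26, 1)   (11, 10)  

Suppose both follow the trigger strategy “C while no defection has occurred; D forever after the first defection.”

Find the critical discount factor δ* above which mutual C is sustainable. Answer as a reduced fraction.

Row's threshold: (26−24)/(26−11) = 2/15.
Column's threshold: (32−17)/(32−10) = 15/22.
2/15 < 15/22, so Column binds and δ* = 15/22.

15/22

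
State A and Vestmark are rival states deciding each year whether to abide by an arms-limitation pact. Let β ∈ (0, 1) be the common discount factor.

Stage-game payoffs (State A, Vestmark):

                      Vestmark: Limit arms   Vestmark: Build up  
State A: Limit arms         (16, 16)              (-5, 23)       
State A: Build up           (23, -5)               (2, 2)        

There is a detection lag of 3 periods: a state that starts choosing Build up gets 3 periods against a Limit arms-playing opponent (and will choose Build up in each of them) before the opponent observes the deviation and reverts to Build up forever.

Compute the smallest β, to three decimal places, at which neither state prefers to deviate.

A deviator earns 23 for 3 periods, then 2 forever; cooperating earns 16 forever. Multiplying the IC by (1−β):
16 ≥ 23(1−β^3) + 2β^3, so 21·β^3 ≥ 7 and β^3 ≥ 1/3.
β ≥ (1/3)^(1/3) ≈ 0.693.

0.693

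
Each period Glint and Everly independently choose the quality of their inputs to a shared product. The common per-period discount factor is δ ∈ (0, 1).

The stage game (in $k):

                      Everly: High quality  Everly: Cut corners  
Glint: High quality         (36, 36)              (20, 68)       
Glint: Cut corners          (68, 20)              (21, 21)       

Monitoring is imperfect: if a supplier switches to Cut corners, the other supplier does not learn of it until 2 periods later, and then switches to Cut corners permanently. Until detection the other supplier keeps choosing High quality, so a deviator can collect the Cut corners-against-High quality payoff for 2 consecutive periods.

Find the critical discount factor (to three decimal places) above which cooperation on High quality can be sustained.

The best deviation is to choose Cut corners for all 2 undetected periods, earning 68 each, then 21 forever once detected.
Deviation value: 68(1−δ^2)/(1−δ) + 21δ^2/(1−δ); cooperation value: 36/(1−δ).
IC: 36 ≥ 68(1−δ^2) + 21δ^2 = 68 − 47δ^2.
So δ^2 ≥ 32/47, giving δ ≥ (32/47)^(1/2) ≈ 0.825.

0.825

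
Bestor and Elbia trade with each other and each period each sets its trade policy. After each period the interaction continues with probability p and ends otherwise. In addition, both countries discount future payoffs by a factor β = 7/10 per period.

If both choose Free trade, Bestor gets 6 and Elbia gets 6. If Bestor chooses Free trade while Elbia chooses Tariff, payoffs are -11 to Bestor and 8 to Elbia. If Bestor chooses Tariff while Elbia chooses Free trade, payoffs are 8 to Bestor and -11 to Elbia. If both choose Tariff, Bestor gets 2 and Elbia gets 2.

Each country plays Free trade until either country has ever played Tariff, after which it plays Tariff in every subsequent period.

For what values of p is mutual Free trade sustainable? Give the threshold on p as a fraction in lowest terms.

10/21

With continuation probability p and discount β, the effective per-period discount factor is βp.
Grim-trigger IC: βp ≥ (8−6)/(8−2) = 1/3.
So p ≥ (1/3)/(7/10) = 10/21.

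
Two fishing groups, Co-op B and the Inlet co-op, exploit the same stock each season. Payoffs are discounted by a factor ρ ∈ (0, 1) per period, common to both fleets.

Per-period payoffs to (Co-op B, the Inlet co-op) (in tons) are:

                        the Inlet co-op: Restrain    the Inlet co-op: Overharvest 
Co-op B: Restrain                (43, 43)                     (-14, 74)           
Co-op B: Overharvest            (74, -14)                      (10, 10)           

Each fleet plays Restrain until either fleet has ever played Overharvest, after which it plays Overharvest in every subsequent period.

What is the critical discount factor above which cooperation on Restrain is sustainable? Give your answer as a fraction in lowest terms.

31/64

43/(1−ρ) ≥ 74 + 10ρ/(1−ρ)
43 ≥ 74 − 64ρ
ρ ≥ 31/64.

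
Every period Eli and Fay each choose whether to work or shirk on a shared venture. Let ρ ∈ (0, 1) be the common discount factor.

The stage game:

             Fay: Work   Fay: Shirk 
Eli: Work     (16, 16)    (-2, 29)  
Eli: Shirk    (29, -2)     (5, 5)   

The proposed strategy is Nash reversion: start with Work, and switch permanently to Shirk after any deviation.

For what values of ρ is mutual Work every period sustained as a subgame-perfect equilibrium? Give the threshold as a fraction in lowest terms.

13/24

One-period gain from deviating is 29 − 16 = 13. The loss is 16 − 5 = 11 in every subsequent period, with present value 11·ρ/(1−ρ).
Deviation is unprofitable when 11·ρ/(1−ρ) ≥ 13, i.e. ρ/(1−ρ) ≥ 13/11.
Equivalently ρ ≥ 13/(13+11) = 13/24.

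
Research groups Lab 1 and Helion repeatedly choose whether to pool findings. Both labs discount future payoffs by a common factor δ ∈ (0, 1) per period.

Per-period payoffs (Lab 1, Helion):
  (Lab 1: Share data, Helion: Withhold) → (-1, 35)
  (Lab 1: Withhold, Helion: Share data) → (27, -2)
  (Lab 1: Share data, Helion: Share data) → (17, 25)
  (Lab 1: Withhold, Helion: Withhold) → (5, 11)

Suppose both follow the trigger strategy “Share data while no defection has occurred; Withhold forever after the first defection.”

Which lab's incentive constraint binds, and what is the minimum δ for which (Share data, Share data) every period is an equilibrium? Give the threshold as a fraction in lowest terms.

Lab 1: cooperation gives 17 each period; deviation gives 27 once then 5 forever.
  17/(1−δ) ≥ 27 + 5δ/(1−δ) ⇒ δ ≥ 10/22 = 5/11.
Helion: cooperation gives 25 each period; deviation gives 35 once then 11 forever.
  δ ≥ 10/24 = 5/12.
Both must hold, so the binding constraint is Lab 1's: δ ≥ 5/11.

Lab 1; δ ≥ 5/11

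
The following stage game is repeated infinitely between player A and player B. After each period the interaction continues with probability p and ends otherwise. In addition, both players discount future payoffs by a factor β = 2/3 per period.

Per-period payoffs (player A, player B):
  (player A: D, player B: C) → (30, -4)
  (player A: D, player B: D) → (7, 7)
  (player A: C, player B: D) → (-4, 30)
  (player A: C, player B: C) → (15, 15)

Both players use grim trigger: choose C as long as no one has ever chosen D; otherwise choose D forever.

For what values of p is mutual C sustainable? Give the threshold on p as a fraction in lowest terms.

With continuation probability p and discount β, the effective per-period discount factor is βp.
Grim-trigger IC: βp ≥ (30−15)/(30−7) = 15/23.
So p ≥ (15/23)/(2/3) = 45/46.

45/46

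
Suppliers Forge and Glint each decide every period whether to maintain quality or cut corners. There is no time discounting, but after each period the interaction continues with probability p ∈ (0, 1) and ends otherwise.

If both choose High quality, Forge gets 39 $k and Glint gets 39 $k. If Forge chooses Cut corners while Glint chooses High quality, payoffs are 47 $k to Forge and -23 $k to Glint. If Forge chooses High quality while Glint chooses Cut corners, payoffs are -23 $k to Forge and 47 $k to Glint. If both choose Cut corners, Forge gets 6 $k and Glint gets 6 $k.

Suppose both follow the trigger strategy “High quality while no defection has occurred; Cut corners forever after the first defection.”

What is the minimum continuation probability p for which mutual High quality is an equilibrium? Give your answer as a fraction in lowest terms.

8/41

With no time discounting, the continuation probability p plays the role of the discount factor.
Grim-trigger IC: 39/(1−p) ≥ 47 + 6p/(1−p) ⇒ p ≥ (47−39)/(47−6) = 8/41.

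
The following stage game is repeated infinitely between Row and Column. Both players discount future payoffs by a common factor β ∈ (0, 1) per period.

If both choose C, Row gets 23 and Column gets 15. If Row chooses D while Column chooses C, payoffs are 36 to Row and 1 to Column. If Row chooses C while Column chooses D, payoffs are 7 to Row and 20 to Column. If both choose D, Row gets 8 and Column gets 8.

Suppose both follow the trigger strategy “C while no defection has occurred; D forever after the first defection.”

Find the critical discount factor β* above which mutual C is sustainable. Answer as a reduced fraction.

For Row: deviation gain 36−23 = 13, per-period punishment loss 23−8 = 15. IC gives β ≥ 13/28.
For Column: gain 5, loss 7 per period, so β ≥ 5/12.
The tighter constraint is Row's, so cooperation needs β ≥ 13/28.

13/28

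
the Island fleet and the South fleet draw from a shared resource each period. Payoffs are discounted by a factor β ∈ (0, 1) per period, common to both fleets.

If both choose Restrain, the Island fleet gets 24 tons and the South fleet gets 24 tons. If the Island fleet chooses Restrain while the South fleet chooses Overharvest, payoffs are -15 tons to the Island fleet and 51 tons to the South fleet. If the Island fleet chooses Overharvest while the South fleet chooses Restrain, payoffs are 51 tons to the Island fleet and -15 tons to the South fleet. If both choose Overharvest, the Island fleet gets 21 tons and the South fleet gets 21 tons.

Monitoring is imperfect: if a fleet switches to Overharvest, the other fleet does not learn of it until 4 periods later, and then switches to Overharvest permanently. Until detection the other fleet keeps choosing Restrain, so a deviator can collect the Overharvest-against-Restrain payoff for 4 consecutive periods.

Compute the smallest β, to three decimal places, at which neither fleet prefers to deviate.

0.974

Deviating for the 4 undetected periods gains 51−24 = 27 per period over cooperation, then loses 24−21 = 3 per period forever once punishment starts.
Gain: 27(1 + β + … + β^3); loss: 3·β^4/(1−β).
No profitable deviation ⇔ 27(1−β^4) ≤ 3·β^4, i.e. β^4 ≥ 27/(27+3) = 9/10.
Hence β ≥ (9/10)^(1/4) ≈ 0.974.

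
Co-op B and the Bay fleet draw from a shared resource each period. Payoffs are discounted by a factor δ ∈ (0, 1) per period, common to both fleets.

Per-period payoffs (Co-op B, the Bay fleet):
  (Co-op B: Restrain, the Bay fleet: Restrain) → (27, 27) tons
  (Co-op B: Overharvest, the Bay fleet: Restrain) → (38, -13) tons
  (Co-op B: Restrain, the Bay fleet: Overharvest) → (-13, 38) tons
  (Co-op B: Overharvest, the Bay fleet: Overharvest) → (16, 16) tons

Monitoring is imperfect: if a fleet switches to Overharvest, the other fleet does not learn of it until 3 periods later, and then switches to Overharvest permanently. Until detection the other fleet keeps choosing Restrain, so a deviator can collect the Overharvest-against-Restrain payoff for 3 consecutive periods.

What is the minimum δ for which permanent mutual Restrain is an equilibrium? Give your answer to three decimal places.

0.794

The best deviation is to choose Overharvest for all 3 undetected periods, earning 38 each, then 16 forever once detected.
Deviation value: 38(1−δ^3)/(1−δ) + 16δ^3/(1−δ); cooperation value: 27/(1−δ).
IC: 27 ≥ 38(1−δ^3) + 16δ^3 = 38 − 22δ^3.
So δ^3 ≥ 11/22 = 1/2, giving δ ≥ (1/2)^(1/3) ≈ 0.794.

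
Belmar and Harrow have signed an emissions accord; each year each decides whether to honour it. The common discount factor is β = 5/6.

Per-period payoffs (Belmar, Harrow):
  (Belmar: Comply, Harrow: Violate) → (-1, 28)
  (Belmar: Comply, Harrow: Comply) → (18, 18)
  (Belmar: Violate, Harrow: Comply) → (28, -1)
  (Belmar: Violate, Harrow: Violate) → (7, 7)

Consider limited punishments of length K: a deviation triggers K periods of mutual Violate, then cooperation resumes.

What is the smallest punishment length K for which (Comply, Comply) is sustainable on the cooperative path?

No profitable deviation requires (18−7)(β+…+β^K) ≥ 28−18, i.e. β+…+β^K ≥ 10/11 ≈ 0.9091.
With β = 5/6, the partial sums are K=1: 0.8333, K=2: 1.5278.
K = 2 is the first length at which the sum reaches 0.9091.

2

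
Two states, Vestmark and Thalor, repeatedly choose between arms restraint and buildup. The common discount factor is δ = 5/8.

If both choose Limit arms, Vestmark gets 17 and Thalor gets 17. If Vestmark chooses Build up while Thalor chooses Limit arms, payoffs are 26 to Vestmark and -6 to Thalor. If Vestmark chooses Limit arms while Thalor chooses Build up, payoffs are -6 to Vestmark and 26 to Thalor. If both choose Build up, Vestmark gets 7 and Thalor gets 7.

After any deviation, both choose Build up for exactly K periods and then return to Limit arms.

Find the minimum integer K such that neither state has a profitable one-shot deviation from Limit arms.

Need Σ_{k=1}^{K} δ^k ≥ (26−17)/(17−7) = 0.9000 at δ = 5/8.
At K = 1 the sum is 0.6250 < 0.9000; at K = 2 it is 1.0156 ≥ 0.9000.
So the minimum punishment length is K = 2.

2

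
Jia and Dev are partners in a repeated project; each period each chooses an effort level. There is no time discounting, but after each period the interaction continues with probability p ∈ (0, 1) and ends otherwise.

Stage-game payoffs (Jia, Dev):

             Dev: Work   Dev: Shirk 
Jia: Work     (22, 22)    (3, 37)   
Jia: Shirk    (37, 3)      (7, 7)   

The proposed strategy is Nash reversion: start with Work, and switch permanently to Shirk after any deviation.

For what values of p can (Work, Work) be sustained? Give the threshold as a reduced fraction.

With no time discounting, the continuation probability p plays the role of the discount factor.
Grim-trigger IC: 22/(1−p) ≥ 37 + 7p/(1−p) ⇒ p ≥ (37−22)/(37−7) = 1/2.

1/2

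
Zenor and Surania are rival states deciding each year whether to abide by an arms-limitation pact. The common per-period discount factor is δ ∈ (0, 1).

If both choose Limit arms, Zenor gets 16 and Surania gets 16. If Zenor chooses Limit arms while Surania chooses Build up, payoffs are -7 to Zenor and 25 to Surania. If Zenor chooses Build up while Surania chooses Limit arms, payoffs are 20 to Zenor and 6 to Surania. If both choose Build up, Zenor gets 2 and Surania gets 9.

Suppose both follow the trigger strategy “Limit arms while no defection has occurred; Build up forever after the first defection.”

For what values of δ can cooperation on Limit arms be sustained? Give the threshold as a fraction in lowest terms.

Zenor: cooperation gives 16 each period; deviation gives 20 once then 2 forever.
  16/(1−δ) ≥ 20 + 2δ/(1−δ) ⇒ δ ≥ 4/18 = 2/9.
Surania: cooperation gives 16 each period; deviation gives 25 once then 9 forever.
  δ ≥ 9/16.
Both must hold, so the binding constraint is Surania's: δ ≥ 9/16.

9/16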